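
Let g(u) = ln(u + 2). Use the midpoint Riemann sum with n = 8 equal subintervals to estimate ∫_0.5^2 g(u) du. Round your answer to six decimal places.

Δu = (2 − 0.5)/8 = 0.1875.
Midpoints: 0.59375, 0.78125, 0.96875, 1.15625, 1.34375, 1.53125, 1.71875, 1.90625.
g(0.59375) ≈ 0.953105, g(0.78125) ≈ 1.022900, g(0.96875) ≈ 1.088141, g(1.15625) ≈ 1.149385, g(1.34375) ≈ 1.207093, g(1.53125) ≈ 1.261652, g(1.71875) ≈ 1.313388, g(1.90625) ≈ 1.362578.
Sum = Δu · [g(0.59375) + g(0.78125) + g(0.96875) + ...].
Sum ≈ 1.754670.

1.754670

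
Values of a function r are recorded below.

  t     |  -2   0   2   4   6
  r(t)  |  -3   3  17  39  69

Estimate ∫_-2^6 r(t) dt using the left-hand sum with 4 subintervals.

Δt = 2.
Sum = 2·[(-3) + 3 + 17 + 39] = 112.

112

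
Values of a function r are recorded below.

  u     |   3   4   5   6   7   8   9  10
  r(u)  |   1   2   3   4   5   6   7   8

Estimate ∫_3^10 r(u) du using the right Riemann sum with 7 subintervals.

35

Δu = 1.
Sum = 1·[2 + 3 + 4 + 5 + 6 + 7 + 8] = 35.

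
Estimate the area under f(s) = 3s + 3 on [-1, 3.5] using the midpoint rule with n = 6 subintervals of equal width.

30.375

Δs = (3.5 − (-1))/6 = 0.75.
Midpoints: -0.625, 0.125, 0.875, 1.625, 2.375, 3.125.
f(-0.625) = 1.125, f(0.125) = 3.375, f(0.875) = 5.625, f(1.625) = 7.875, f(2.375) = 10.125, f(3.125) = 12.375.
Sum = Δs · [f(-0.625) + f(0.125) + f(0.875) + ...].
Sum = 30.375.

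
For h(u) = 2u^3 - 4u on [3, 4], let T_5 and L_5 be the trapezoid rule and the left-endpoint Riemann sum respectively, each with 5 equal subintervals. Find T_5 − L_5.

7

T_5 = 73.64.
L_5 = 66.64.
T_5 − L_5 = 7.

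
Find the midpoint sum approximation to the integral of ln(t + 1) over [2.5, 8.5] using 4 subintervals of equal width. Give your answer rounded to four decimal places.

Δt = (8.5 − 2.5)/4 = 1.5.
Midpoints: 3.25, 4.75, 6.25, 7.75.
f(3.25) ≈ 1.4469, f(4.75) ≈ 1.7492, f(6.25) ≈ 1.9810, f(7.75) ≈ 2.1691.
Sum = Δt · [f(3.25) + f(4.75) + f(6.25) + f(7.75)].
Sum ≈ 11.0193.

11.0193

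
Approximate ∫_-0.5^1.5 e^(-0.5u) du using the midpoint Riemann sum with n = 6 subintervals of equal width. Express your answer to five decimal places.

Δu = (1.5 − (-0.5))/6 = 1/3.
Midpoints: -1/3, 0, 1/3, 2/3, 1, 4/3.
f(-1/3) ≈ 1.18136, f(0) ≈ 1.00000, f(1/3) ≈ 0.84648, f(2/3) ≈ 0.71653, f(1) ≈ 0.60653, f(4/3) ≈ 0.51342.
Sum = Δu · [f(-1/3) + f(0) + f(1/3) + ...].
Sum ≈ 1.62144.

1.62144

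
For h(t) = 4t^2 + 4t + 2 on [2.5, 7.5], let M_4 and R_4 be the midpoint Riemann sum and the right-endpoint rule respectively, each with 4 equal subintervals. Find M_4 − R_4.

-145.3125

M_4 = 649.0625.
R_4 = 794.375.
M_4 − R_4 = -145.3125.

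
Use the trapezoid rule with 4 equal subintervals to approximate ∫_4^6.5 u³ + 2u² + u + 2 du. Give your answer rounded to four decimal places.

Δu = (6.5 − 4)/4 = 0.625.
f(4) = 102, f(4.625) = 75949/512, f(5.25) = 207.078125, f(5.875) = 143199/512, f(6.5) = 367.625.
T_4 = (Δu/2)·[f(u_0) + 2f(u_1) + 2f(u_2) + 2f(u_3) + f(u_4)].
Sum ≈ 543.6963.

543.6963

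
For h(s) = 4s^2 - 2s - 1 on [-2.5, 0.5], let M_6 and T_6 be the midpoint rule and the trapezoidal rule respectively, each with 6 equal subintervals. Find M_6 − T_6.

-0.75

M_6 = 23.75.
T_6 = 24.5.
M_6 − T_6 = -0.75.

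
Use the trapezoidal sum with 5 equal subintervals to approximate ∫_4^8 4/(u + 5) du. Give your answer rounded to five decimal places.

Δu = (8 − 4)/5 = 0.8.
f(4) = 4/9, f(4.8) = 20/49, f(5.6) = 20/53, f(6.4) = 20/57, f(7.2) = 20/61, f(8) = 4/13.
T_5 = (Δu/2)·[f(u_0) + 2f(u_1) + ... + 2f(u_{4}) + f(u_5)].
Sum ≈ 1.47227.

1.47227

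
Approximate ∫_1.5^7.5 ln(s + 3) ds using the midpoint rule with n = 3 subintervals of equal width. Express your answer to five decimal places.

Δs = (7.5 − 1.5)/3 = 2.
Midpoints: 2.5, 4.5, 6.5.
f(2.5) ≈ 1.70475, f(4.5) ≈ 2.01490, f(6.5) ≈ 2.25129.
Sum = Δs · [f(2.5) + f(4.5) + f(6.5)].
Sum ≈ 11.94189.

11.94189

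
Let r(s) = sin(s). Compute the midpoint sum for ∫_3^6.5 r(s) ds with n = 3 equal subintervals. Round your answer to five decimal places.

Δs = (6.5 − 3)/3 = 7/6.
Midpoints: 43/12, 4.75, 71/12.
r(43/12) ≈ -0.42751, r(4.75) ≈ -0.99929, r(71/12) ≈ -0.35837.
Sum = Δs · [r(43/12) + r(4.75) + r(71/12)].
Sum ≈ -2.08270.

-2.08270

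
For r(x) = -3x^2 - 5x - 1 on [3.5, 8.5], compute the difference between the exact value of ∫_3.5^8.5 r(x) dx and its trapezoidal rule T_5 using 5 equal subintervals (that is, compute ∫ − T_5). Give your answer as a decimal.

Exact integral: ∫_3.5^8.5 r(x) dx = -726.25.
T_5 = -728.75.
Error = -726.25 − (-728.75) = 2.5.

2.5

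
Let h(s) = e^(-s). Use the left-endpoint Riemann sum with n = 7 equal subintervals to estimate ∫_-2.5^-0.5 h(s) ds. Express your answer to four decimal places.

12.1102

Δs = (-0.5 − (-2.5))/7 = 2/7.
Left endpoints: -2.5, -31/14, -27/14, -23/14, -19/14, -15/14, -11/14.
h(-2.5) ≈ 12.1825, h(-31/14) ≈ 9.1549, h(-27/14) ≈ 6.8797, h(-23/14) ≈ 5.1699, h(-19/14) ≈ 3.8851, h(-15/14) ≈ 2.9195, h(-11/14) ≈ 2.1940.
Sum = Δs · [h(-2.5) + h(-31/14) + h(-27/14) + ...].
Sum ≈ 12.1102.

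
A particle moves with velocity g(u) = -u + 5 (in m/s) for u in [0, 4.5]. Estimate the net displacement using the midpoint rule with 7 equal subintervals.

Δu = (4.5 − 0)/7 = 9/14.
Midpoints: 9/28, 27/28, 45/28, 2.25, 81/28, 99/28, 117/28.
g(9/28) = 131/28, g(27/28) = 113/28, g(45/28) = 95/28, g(2.25) = 2.75, g(81/28) = 59/28, g(99/28) = 41/28, g(117/28) = 23/28.
Sum = Δu · [g(9/28) + g(27/28) + g(45/28) + ...].
Sum = 12.375.

12.375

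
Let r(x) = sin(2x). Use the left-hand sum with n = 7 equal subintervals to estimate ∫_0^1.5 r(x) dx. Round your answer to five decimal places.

0.96460

Δx = (1.5 − 0)/7 = 3/14.
Left endpoints: 0, 3/14, 3/7, 9/14, 6/7, 15/14, 9/7.
r(0) ≈ 0.00000, r(3/14) ≈ 0.41557, r(3/7) ≈ 0.75598, r(9/14) ≈ 0.95964, r(6/7) ≈ 0.98972, r(15/14) ≈ 0.84079, r(9/7) ≈ 0.53977.
Sum = Δx · [r(0) + r(3/14) + r(3/7) + ...].
Sum ≈ 0.96460.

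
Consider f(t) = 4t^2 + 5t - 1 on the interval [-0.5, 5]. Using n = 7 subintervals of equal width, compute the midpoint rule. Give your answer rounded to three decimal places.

222.077

Δt = (5 − (-0.5))/7 = 11/14.
Midpoints: -3/28, 19/28, 41/28, 2.25, 85/28, 107/28, 129/28.
f(-3/28) = -73/49, f(19/28) = 415/98, f(41/28) = 730/49, f(2.25) = 30.5, f(85/28) = 2501/49, f(107/28) = 7499/98, f(129/28) = 5240/49.
Sum = Δt · [f(-3/28) + f(19/28) + f(41/28) + ...].
Sum ≈ 222.077.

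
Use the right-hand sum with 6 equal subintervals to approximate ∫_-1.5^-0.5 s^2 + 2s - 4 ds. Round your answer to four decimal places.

-4.9120

Δs = (-0.5 − (-1.5))/6 = 1/6.
Right endpoints: -4/3, -7/6, -1, -5/6, -2/3, -0.5.
f(-4/3) = -44/9, f(-7/6) = -179/36, f(-1) = -5, f(-5/6) = -179/36, f(-2/3) = -44/9, f(-0.5) = -4.75.
Sum = Δs · [f(-4/3) + f(-7/6) + f(-1) + ...].
Sum ≈ -4.9120.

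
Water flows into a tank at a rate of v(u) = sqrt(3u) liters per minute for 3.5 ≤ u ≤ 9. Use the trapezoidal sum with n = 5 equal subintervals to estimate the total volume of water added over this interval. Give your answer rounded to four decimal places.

23.5985

Δu = (9 − 3.5)/5 = 1.1.
v(3.5) ≈ 3.2404, v(4.6) ≈ 3.7148, v(5.7) ≈ 4.1352, v(6.8) ≈ 4.5166, v(7.9) ≈ 4.8683, v(9) ≈ 5.1962.
T_5 = (Δu/2)·[v(u_0) + 2v(u_1) + ... + 2v(u_{4}) + v(u_5)].
Sum ≈ 23.5985.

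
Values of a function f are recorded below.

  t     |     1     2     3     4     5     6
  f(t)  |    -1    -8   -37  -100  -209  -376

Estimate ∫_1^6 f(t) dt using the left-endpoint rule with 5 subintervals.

Δt = 1.
Sum = 1·[(-1) + (-8) + (-37) + (-100) + (-209)] = -355.

-355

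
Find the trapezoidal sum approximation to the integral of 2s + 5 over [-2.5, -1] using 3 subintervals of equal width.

2.25

Δs = (-1 − (-2.5))/3 = 0.5.
f(-2.5) = 0, f(-2) = 1, f(-1.5) = 2, f(-1) = 3.
T_3 = (Δs/2)·[f(s_0) + 2f(s_1) + 2f(s_2) + f(s_3)].
Sum = 2.25.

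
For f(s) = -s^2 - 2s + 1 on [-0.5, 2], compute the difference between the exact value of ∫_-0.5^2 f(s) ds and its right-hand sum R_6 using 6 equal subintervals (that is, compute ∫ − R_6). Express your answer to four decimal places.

Exact integral: ∫_-0.5^2 f(s) ds ≈ -3.958333.
R_6 ≈ -5.853588.
Error ≈ -3.958333 − (-5.853588) ≈ 1.8953.

1.8953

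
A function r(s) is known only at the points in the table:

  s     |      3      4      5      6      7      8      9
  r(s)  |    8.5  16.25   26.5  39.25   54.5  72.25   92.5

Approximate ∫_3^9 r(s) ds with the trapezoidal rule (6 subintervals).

Δs = 1.
T_6 = (1/2)·[8.5 + 2·16.25 + 2·26.5 + 2·39.25 + 2·54.5 + 2·72.25 + 92.5] = 259.25.

259.25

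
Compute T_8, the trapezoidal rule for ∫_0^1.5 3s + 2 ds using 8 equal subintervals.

6.375

Δs = (1.5 − 0)/8 = 0.1875.
f(0) = 2, f(0.1875) = 2.5625, f(0.375) = 3.125, f(0.5625) = 3.6875, f(0.75) = 4.25, f(0.9375) = 4.8125, f(1.125) = 5.375, f(1.3125) = 5.9375, f(1.5) = 6.5.
T_8 = (Δs/2)·[f(s_0) + 2f(s_1) + ... + 2f(s_{7}) + f(s_8)].
Sum = 6.375.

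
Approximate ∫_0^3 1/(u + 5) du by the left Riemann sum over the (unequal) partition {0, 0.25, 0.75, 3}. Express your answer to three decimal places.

Subinterval widths: 0.25, 0.5, 2.25.
Left endpoints: 0, 0.25, 0.75.
f(0) = 0.2, f(0.25) = 4/21, f(0.75) = 4/23.
Sum = Σ Δu_i · f(u_i).
Sum ≈ 0.537.

0.537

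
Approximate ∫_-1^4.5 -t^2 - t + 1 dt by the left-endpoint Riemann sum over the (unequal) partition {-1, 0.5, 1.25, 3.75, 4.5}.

-15.453125

Subinterval widths: 1.5, 0.75, 2.5, 0.75.
Left endpoints: -1, 0.5, 1.25, 3.75.
f(-1) = 1, f(0.5) = 0.25, f(1.25) = -1.8125, f(3.75) = -16.8125.
Sum = Σ Δt_i · f(t_i).
Sum = -15.453125.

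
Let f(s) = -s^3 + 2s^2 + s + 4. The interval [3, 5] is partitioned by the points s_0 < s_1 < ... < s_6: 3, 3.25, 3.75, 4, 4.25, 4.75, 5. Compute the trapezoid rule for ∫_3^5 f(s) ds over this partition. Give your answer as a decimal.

Subinterval widths: 0.25, 0.5, 0.25, 0.25, 0.5, 0.25.
f(3) = -2, f(3.25) = -5.953125, f(3.75) = -16.859375, f(4) = -24, f(4.25) = -32.390625, f(4.75) = -53.296875, f(5) = -66.
On each subinterval the trapezoid contributes (Δs_i/2)·[f(s_{i-1}) + f(s_i)].
Sum = -55.1875.

-55.1875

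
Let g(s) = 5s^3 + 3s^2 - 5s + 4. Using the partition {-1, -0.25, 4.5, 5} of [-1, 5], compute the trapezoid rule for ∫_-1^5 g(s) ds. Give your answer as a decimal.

1494.03515625

Subinterval widths: 0.75, 4.75, 0.5.
g(-1) = 7, g(-0.25) = 5.359375, g(4.5) = 497.875, g(5) = 679.
On each subinterval the trapezoid contributes (Δs_i/2)·[g(s_{i-1}) + g(s_i)].
Sum = 1494.03515625.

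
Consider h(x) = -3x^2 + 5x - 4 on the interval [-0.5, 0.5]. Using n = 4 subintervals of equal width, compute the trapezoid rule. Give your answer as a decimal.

-4.28125

Δx = (0.5 − (-0.5))/4 = 0.25.
h(-0.5) = -7.25, h(-0.25) = -5.4375, h(0) = -4, h(0.25) = -2.9375, h(0.5) = -2.25.
T_4 = (Δx/2)·[h(x_0) + 2h(x_1) + 2h(x_2) + 2h(x_3) + h(x_4)].
Sum = -4.28125.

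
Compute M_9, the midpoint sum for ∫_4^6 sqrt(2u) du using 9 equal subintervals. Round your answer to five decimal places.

Δu = (6 − 4)/9 = 2/9.
Midpoints: 37/9, 13/3, 41/9, 43/9, 5, 47/9, 49/9, 17/3, 53/9.
f(37/9) ≈ 2.86744, f(13/3) ≈ 2.94392, f(41/9) ≈ 3.01846, f(43/9) ≈ 3.09121, f(5) ≈ 3.16228, f(47/9) ≈ 3.23179, f(49/9) ≈ 3.29983, f(17/3) ≈ 3.36650, f(53/9) ≈ 3.43188.
Sum = Δu · [f(37/9) + f(13/3) + f(41/9) + ...].
Sum ≈ 6.31407.

6.31407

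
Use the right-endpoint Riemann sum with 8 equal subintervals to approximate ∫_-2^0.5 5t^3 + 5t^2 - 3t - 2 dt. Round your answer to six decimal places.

Δt = (0.5 − (-2))/8 = 0.3125.
Right endpoints: -1.6875, -1.375, -1.0625, -0.75, -0.4375, -0.125, 0.1875, 0.5.
f(-1.6875) = -27551/4096, f(-1.375) = -727/512, f(-1.0625) = 3419/4096, f(-0.75) = 0.953125, f(-0.4375) = -611/4096, f(-0.125) = -797/512, f(0.1875) = -9641/4096, f(0.5) = -1.625.
Sum = Δt · [f(-1.6875) + f(-1.375) + f(-1.0625) + ...].
Sum ≈ -3.763428.

-3.763428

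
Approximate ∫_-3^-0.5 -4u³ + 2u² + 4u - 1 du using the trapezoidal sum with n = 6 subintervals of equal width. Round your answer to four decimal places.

80.5179

Δu = (-0.5 − (-3))/6 = 5/12.
f(-3) = 113, f(-31/12) = 30661/432, f(-13/6) = 1091/27, f(-1.75) = 19.5625, f(-4/3) = 181/27, f(-11/12) = 41/432, f(-0.5) = -2.
T_6 = (Δu/2)·[f(u_0) + 2f(u_1) + ... + 2f(u_{5}) + f(u_6)].
Sum ≈ 80.5179.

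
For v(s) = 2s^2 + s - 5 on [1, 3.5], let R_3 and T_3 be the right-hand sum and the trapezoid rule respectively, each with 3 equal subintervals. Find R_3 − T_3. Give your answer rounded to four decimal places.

R_3 ≈ 32.037037.
T_3 ≈ 21.620370.
R_3 − T_3 ≈ 10.4167.

10.4167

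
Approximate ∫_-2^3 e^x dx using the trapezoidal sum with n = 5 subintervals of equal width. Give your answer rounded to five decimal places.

21.58565

Δx = (3 − (-2))/5 = 1.
f(-2) ≈ 0.13534, f(-1) ≈ 0.36788, f(0) ≈ 1.00000, f(1) ≈ 2.71828, f(2) ≈ 7.38906, f(3) ≈ 20.08554.
T_5 = (Δx/2)·[f(x_0) + 2f(x_1) + ... + 2f(x_{4}) + f(x_5)].
Sum ≈ 21.58565.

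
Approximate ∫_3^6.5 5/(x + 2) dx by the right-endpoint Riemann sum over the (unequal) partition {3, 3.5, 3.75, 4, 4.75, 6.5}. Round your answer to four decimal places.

2.4652

Subinterval widths: 0.5, 0.25, 0.25, 0.75, 1.75.
Right endpoints: 3.5, 3.75, 4, 4.75, 6.5.
f(3.5) = 10/11, f(3.75) = 20/23, f(4) = 5/6, f(4.75) = 20/27, f(6.5) = 10/17.
Sum = Σ Δx_i · f(x_i).
Sum ≈ 2.4652.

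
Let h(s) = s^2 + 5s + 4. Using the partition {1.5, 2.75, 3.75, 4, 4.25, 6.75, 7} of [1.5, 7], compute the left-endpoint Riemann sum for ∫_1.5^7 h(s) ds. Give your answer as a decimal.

190.8125

Subinterval widths: 1.25, 1, 0.25, 0.25, 2.5, 0.25.
Left endpoints: 1.5, 2.75, 3.75, 4, 4.25, 6.75.
h(1.5) = 13.75, h(2.75) = 25.3125, h(3.75) = 36.8125, h(4) = 40, h(4.25) = 43.3125, h(6.75) = 83.3125.
Sum = Σ Δs_i · h(s_i).
Sum = 190.8125.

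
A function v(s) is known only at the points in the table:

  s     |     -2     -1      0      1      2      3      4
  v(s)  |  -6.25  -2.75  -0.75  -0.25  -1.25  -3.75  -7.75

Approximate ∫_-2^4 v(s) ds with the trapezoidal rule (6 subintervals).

Δs = 1.
T_6 = (1/2)·[(-6.25) + 2·(-2.75) + 2·(-0.75) + 2·(-0.25) + 2·(-1.25) + 2·(-3.75) + (-7.75)] = -15.75.

-15.75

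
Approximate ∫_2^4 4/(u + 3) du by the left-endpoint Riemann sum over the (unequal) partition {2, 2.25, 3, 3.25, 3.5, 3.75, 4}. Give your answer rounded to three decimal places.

Subinterval widths: 0.25, 0.75, 0.25, 0.25, 0.25, 0.25.
Left endpoints: 2, 2.25, 3, 3.25, 3.5, 3.75.
f(2) = 0.8, f(2.25) = 16/21, f(3) = 2/3, f(3.25) = 0.64, f(3.5) = 8/13, f(3.75) = 16/27.
Sum = Σ Δu_i · f(u_i).
Sum ≈ 1.400.

1.400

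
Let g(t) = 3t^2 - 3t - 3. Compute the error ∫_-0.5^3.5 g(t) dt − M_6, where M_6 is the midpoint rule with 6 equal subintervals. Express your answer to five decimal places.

0.44444

Exact integral: ∫_-0.5^3.5 g(t) dt = 13.
M_6 ≈ 12.5555556.
Error ≈ 13 − 12.5555556 ≈ 0.44444.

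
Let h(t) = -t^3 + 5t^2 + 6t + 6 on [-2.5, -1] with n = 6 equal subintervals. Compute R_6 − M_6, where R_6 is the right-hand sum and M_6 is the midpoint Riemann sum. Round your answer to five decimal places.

R_6 = 23.31640625.
M_6 ≈ 27.0605469.
R_6 − M_6 ≈ -3.74414.

-3.74414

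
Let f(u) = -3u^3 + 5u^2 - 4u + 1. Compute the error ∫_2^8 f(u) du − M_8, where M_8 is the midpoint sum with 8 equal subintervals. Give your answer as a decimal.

Exact integral: ∫_2^8 f(u) du = -2334.
M_8 = -2322.75.
Error = -2334 − (-2322.75) = -11.25.

-11.25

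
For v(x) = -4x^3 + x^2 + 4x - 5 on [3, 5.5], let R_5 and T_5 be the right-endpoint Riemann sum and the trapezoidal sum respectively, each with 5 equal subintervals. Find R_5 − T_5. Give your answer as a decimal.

R_5 = -894.375.
T_5 = -762.8125.
R_5 − T_5 = -131.5625.

-131.5625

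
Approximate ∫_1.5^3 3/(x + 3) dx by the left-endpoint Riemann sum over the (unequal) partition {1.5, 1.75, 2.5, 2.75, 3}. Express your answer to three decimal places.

0.907

Subinterval widths: 0.25, 0.75, 0.25, 0.25.
Left endpoints: 1.5, 1.75, 2.5, 2.75.
f(1.5) = 2/3, f(1.75) = 12/19, f(2.5) = 6/11, f(2.75) = 12/23.
Sum = Σ Δx_i · f(x_i).
Sum ≈ 0.907.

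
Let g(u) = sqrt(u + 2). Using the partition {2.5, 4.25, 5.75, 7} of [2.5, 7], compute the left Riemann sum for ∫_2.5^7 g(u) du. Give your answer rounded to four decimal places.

Subinterval widths: 1.75, 1.5, 1.25.
Left endpoints: 2.5, 4.25, 5.75.
g(2.5) ≈ 2.1213, g(4.25) ≈ 2.5000, g(5.75) ≈ 2.7839.
Sum = Σ Δu_i · g(u_i).
Sum ≈ 10.9422.

10.9422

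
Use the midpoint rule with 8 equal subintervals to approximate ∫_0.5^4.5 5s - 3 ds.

Δs = (4.5 − 0.5)/8 = 0.5.
Midpoints: 0.75, 1.25, 1.75, 2.25, 2.75, 3.25, 3.75, 4.25.
f(0.75) = 0.75, f(1.25) = 3.25, f(1.75) = 5.75, f(2.25) = 8.25, f(2.75) = 10.75, f(3.25) = 13.25, f(3.75) = 15.75, f(4.25) = 18.25.
Sum = Δs · [f(0.75) + f(1.25) + f(1.75) + ...].
Sum = 38.

38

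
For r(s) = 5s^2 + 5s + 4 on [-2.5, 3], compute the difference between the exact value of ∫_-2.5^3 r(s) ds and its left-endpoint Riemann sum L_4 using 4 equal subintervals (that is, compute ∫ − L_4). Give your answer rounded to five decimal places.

19.69401

Exact integral: ∫_-2.5^3 r(s) ds ≈ 99.9166667.
L_4 = 80.22265625.
Error ≈ 99.9166667 − 80.22265625 ≈ 19.69401.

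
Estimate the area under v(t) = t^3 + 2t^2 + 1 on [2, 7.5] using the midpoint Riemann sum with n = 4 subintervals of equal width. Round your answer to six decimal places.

1054.351074

Δt = (7.5 − 2)/4 = 1.375.
Midpoints: 2.6875, 4.0625, 5.4375, 6.8125.
v(2.6875) = 142771/4096, v(4.0625) = 413921/4096, v(5.4375) = 904807/4096, v(6.8125) = 1679317/4096.
Sum = Δt · [v(2.6875) + v(4.0625) + v(5.4375) + v(6.8125)].
Sum ≈ 1054.351074.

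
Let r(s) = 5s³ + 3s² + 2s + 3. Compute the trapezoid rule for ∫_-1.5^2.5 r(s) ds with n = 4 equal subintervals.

84.5

Δs = (2.5 − (-1.5))/4 = 1.
r(-1.5) = -10.125, r(-0.5) = 2.125, r(0.5) = 5.375, r(1.5) = 29.625, r(2.5) = 104.875.
T_4 = (Δs/2)·[r(s_0) + 2r(s_1) + 2r(s_2) + 2r(s_3) + r(s_4)].
Sum = 84.5.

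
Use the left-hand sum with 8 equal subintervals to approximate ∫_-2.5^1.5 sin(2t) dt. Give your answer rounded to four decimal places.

0.7873

Δt = (1.5 − (-2.5))/8 = 0.5.
Left endpoints: -2.5, -2, -1.5, -1, -0.5, 0, 0.5, 1.
f(-2.5) ≈ 0.9589, f(-2) ≈ 0.7568, f(-1.5) ≈ -0.1411, f(-1) ≈ -0.9093, f(-0.5) ≈ -0.8415, f(0) ≈ 0.0000, f(0.5) ≈ 0.8415, f(1) ≈ 0.9093.
Sum = Δt · [f(-2.5) + f(-2) + f(-1.5) + ...].
Sum ≈ 0.7873.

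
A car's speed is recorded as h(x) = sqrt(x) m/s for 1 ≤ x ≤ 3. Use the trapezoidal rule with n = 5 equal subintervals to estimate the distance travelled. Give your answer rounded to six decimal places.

Δx = (3 − 1)/5 = 0.4.
h(1) ≈ 1.000000, h(1.4) ≈ 1.183216, h(1.8) ≈ 1.341641, h(2.2) ≈ 1.483240, h(2.6) ≈ 1.612452, h(3) ≈ 1.732051.
T_5 = (Δx/2)·[h(x_0) + 2h(x_1) + ... + 2h(x_{4}) + h(x_5)].
Sum ≈ 2.794629.

2.794629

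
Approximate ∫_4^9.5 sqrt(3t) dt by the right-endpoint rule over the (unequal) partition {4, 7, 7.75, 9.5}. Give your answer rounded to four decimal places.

Subinterval widths: 3, 0.75, 1.75.
Right endpoints: 7, 7.75, 9.5.
f(7) ≈ 4.5826, f(7.75) ≈ 4.8218, f(9.5) ≈ 5.3385.
Sum = Σ Δt_i · f(t_i).
Sum ≈ 26.7065.

26.7065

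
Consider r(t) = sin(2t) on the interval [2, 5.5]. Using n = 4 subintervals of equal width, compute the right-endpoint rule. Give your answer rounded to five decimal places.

-0.34683

Δt = (5.5 − 2)/4 = 0.875.
Right endpoints: 2.875, 3.75, 4.625, 5.5.
r(2.875) ≈ -0.50828, r(3.75) ≈ 0.93800, r(4.625) ≈ 0.17389, r(5.5) ≈ -0.99999.
Sum = Δt · [r(2.875) + r(3.75) + r(4.625) + r(5.5)].
Sum ≈ -0.34683.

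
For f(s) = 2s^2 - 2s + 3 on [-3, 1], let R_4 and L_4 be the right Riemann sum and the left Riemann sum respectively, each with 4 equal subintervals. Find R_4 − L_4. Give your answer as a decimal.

R_4 = 28.
L_4 = 52.
R_4 − L_4 = -24.

-24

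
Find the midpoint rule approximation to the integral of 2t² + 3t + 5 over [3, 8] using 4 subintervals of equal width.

429.53125

Δt = (8 − 3)/4 = 1.25.
Midpoints: 3.625, 4.875, 6.125, 7.375.
f(3.625) = 42.15625, f(4.875) = 67.15625, f(6.125) = 98.40625, f(7.375) = 135.90625.
Sum = Δt · [f(3.625) + f(4.875) + f(6.125) + f(7.375)].
Sum = 429.53125.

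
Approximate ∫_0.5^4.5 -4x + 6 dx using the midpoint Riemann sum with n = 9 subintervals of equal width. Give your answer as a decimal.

Δx = (4.5 − 0.5)/9 = 4/9.
Midpoints: 13/18, 7/6, 29/18, 37/18, 2.5, 53/18, 61/18, 23/6, 77/18.
f(13/18) = 28/9, f(7/6) = 4/3, f(29/18) = -4/9, f(37/18) = -20/9, f(2.5) = -4, f(53/18) = -52/9, f(61/18) = -68/9, f(23/6) = -28/3, f(77/18) = -100/9.
Sum = Δx · [f(13/18) + f(7/6) + f(29/18) + ...].
Sum = -16.

-16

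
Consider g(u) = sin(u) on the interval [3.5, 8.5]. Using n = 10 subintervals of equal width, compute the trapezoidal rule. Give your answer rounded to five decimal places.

-0.32745

Δu = (8.5 − 3.5)/10 = 0.5.
g(3.5) ≈ -0.35078, g(4) ≈ -0.75680, g(4.5) ≈ -0.97753, g(5) ≈ -0.95892, g(5.5) ≈ -0.70554, g(6) ≈ -0.27942, g(6.5) ≈ 0.21512, g(7) ≈ 0.65699, g(7.5) ≈ 0.93800, g(8) ≈ 0.98936, g(8.5) ≈ 0.79849.
T_10 = (Δu/2)·[g(u_0) + 2g(u_1) + ... + 2g(u_{9}) + g(u_10)].
Sum ≈ -0.32745.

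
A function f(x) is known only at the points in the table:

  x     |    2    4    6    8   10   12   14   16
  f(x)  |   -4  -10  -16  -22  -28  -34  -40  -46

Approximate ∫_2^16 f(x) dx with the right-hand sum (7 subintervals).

Δx = 2.
Sum = 2·[(-10) + (-16) + (-22) + (-28) + (-34) + (-40) + (-46)] = -392.

-392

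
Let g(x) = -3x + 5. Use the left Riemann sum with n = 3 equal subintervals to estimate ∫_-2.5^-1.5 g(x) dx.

Δx = (-1.5 − (-2.5))/3 = 1/3.
Left endpoints: -2.5, -13/6, -11/6.
g(-2.5) = 12.5, g(-13/6) = 11.5, g(-11/6) = 10.5.
Sum = Δx · [g(-2.5) + g(-13/6) + g(-11/6)].
Sum = 11.5.

11.5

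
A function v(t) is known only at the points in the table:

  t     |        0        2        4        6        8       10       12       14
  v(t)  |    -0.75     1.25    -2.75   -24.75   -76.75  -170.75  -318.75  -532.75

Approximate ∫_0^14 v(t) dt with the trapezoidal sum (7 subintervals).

Δt = 2.
T_7 = (2/2)·[(-0.75) + 2·1.25 + 2·(-2.75) + 2·(-24.75) + 2·(-76.75) + 2·(-170.75) + 2·(-318.75) + (-532.75)] = -1718.5.

-1718.5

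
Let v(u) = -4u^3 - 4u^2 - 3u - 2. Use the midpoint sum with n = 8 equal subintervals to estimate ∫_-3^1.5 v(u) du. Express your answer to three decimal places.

Δu = (1.5 − (-3))/8 = 0.5625.
Midpoints: -2.71875, -2.15625, -1.59375, -1.03125, -0.46875, 0.09375, 0.65625, 1.21875.
v(-2.71875) = 466727/8192, v(-2.15625) = 212765/8192, v(-1.59375) = 72203/8192, v(-1.03125) = 10049/8192, v(-0.46875) = -8689/8192, v(0.09375) = -19003/8192, v(0.65625) = -55885/8192, v(1.21875) = -154327/8192.
Sum = Δu · [v(-2.71875) + v(-2.15625) + v(-1.59375) + ...].
Sum ≈ 35.969.

35.969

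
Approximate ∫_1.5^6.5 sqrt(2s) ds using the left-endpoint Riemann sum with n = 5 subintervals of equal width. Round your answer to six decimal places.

Δs = (6.5 − 1.5)/5 = 1.
Left endpoints: 1.5, 2.5, 3.5, 4.5, 5.5.
f(1.5) ≈ 1.732051, f(2.5) ≈ 2.236068, f(3.5) ≈ 2.645751, f(4.5) ≈ 3.000000, f(5.5) ≈ 3.316625.
Sum = Δs · [f(1.5) + f(2.5) + f(3.5) + f(4.5) + f(5.5)].
Sum ≈ 12.930495.

12.930495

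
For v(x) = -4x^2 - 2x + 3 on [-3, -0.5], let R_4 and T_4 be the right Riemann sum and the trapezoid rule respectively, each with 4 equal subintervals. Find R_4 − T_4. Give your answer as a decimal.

9.375

R_4 = -10.859375.
T_4 = -20.234375.
R_4 − T_4 = 9.375.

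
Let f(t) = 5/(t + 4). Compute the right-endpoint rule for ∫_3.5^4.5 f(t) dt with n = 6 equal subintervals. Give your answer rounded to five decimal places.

Δt = (4.5 − 3.5)/6 = 1/6.
Right endpoints: 11/3, 23/6, 4, 25/6, 13/3, 4.5.
f(11/3) = 15/23, f(23/6) = 30/47, f(4) = 0.625, f(25/6) = 30/49, f(13/3) = 0.6, f(4.5) = 10/17.
Sum = Δt · [f(11/3) + f(23/6) + f(4) + ...].
Sum ≈ 0.61933.

0.61933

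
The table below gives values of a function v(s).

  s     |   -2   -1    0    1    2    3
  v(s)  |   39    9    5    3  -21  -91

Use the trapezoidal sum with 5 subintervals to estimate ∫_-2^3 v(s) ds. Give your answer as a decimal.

-30

Δs = 1.
T_5 = (1/2)·[39 + 2·9 + 2·5 + 2·3 + 2·(-21) + (-91)] = -30.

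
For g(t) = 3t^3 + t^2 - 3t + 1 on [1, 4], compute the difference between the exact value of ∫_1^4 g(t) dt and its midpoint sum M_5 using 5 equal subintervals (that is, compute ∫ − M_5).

2.115

Exact integral: ∫_1^4 g(t) dt = 192.75.
M_5 = 190.635.
Error = 192.75 − 190.635 = 2.115.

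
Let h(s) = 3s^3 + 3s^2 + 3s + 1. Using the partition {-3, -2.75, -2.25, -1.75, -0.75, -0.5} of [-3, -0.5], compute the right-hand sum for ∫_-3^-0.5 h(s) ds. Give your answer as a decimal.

-30.53515625

Subinterval widths: 0.25, 0.5, 0.5, 1, 0.25.
Right endpoints: -2.75, -2.25, -1.75, -0.75, -0.5.
h(-2.75) = -46.953125, h(-2.25) = -24.734375, h(-1.75) = -11.140625, h(-0.75) = -0.828125, h(-0.5) = -0.125.
Sum = Σ Δs_i · h(s_i).
Sum = -30.53515625.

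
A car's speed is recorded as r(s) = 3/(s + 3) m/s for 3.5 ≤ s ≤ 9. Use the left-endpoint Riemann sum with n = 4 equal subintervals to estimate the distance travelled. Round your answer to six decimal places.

Δs = (9 − 3.5)/4 = 1.375.
Left endpoints: 3.5, 4.875, 6.25, 7.625.
r(3.5) = 6/13, r(4.875) = 8/21, r(6.25) = 12/37, r(7.625) = 24/85.
Sum = Δs · [r(3.5) + r(4.875) + r(6.25) + r(7.625)].
Sum ≈ 1.992606.

1.992606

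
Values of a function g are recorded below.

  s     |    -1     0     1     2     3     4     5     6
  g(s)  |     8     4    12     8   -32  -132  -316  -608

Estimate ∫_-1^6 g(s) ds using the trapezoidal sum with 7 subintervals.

Δs = 1.
T_7 = (1/2)·[8 + 2·4 + 2·12 + 2·8 + 2·(-32) + 2·(-132) + 2·(-316) + (-608)] = -756.

-756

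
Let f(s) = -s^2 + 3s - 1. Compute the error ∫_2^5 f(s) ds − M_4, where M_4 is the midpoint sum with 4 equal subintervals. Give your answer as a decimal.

-0.140625

Exact integral: ∫_2^5 f(s) ds = -10.5.
M_4 = -10.359375.
Error = -10.5 − (-10.359375) = -0.140625.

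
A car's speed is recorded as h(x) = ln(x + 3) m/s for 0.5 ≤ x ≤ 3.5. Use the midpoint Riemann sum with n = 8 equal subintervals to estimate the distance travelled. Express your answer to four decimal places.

Δx = (3.5 − 0.5)/8 = 0.375.
Midpoints: 0.6875, 1.0625, 1.4375, 1.8125, 2.1875, 2.5625, 2.9375, 3.3125.
h(0.6875) ≈ 1.3049, h(1.0625) ≈ 1.4018, h(1.4375) ≈ 1.4901, h(1.8125) ≈ 1.5712, h(2.1875) ≈ 1.6463, h(2.5625) ≈ 1.7160, h(2.9375) ≈ 1.7813, h(3.3125) ≈ 1.8425.
Sum = Δx · [h(0.6875) + h(1.0625) + h(1.4375) + ...].
Sum ≈ 4.7828.

4.7828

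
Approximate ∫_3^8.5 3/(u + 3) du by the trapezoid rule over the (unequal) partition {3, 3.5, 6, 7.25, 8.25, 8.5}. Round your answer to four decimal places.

1.9709

Subinterval widths: 0.5, 2.5, 1.25, 1, 0.25.
f(3) = 0.5, f(3.5) = 6/13, f(6) = 1/3, f(7.25) = 12/41, f(8.25) = 4/15, f(8.5) = 6/23.
On each subinterval the trapezoid contributes (Δu_i/2)·[f(u_{i-1}) + f(u_i)].
Sum ≈ 1.9709.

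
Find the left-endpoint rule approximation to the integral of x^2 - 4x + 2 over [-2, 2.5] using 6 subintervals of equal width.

Δx = (2.5 − (-2))/6 = 0.75.
Left endpoints: -2, -1.25, -0.5, 0.25, 1, 1.75.
f(-2) = 14, f(-1.25) = 8.5625, f(-0.5) = 4.25, f(0.25) = 1.0625, f(1) = -1, f(1.75) = -1.9375.
Sum = Δx · [f(-2) + f(-1.25) + f(-0.5) + ...].
Sum = 18.703125.

18.703125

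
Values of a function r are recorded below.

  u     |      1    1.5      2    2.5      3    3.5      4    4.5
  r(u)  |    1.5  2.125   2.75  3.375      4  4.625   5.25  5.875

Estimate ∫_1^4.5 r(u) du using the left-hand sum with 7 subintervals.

11.8125

Δu = 0.5.
Sum = 0.5·[1.5 + 2.125 + 2.75 + 3.375 + 4 + 4.625 + 5.25] = 11.8125.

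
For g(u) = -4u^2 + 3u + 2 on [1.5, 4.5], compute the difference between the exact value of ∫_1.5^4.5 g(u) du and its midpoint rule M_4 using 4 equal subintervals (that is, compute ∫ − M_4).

Exact integral: ∫_1.5^4.5 g(u) du = -84.
M_4 = -83.4375.
Error = -84 − (-83.4375) = -0.5625.

-0.5625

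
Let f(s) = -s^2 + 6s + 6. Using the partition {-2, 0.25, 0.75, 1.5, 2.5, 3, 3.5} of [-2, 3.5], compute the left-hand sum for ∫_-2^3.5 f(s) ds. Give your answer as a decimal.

16.296875

Subinterval widths: 2.25, 0.5, 0.75, 1, 0.5, 0.5.
Left endpoints: -2, 0.25, 0.75, 1.5, 2.5, 3.
f(-2) = -10, f(0.25) = 7.4375, f(0.75) = 9.9375, f(1.5) = 12.75, f(2.5) = 14.75, f(3) = 15.
Sum = Σ Δs_i · f(s_i).
Sum = 16.296875.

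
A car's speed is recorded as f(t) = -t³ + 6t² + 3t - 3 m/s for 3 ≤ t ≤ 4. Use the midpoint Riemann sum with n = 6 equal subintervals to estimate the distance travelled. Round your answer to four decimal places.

37.7604

Δt = (4 − 3)/6 = 1/6.
Midpoints: 37/12, 3.25, 41/12, 43/12, 3.75, 47/12.
f(37/12) = 58715/1728, f(3.25) = 35.796875, f(41/12) = 64639/1728, f(43/12) = 67013/1728, f(3.75) = 39.890625, f(47/12) = 70345/1728.
Sum = Δt · [f(37/12) + f(3.25) + f(41/12) + ...].
Sum ≈ 37.7604.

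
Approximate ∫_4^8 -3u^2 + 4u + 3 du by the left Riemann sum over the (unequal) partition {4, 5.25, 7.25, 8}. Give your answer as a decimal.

-247.890625

Subinterval widths: 1.25, 2, 0.75.
Left endpoints: 4, 5.25, 7.25.
f(4) = -29, f(5.25) = -58.6875, f(7.25) = -125.6875.
Sum = Σ Δu_i · f(u_i).
Sum = -247.890625.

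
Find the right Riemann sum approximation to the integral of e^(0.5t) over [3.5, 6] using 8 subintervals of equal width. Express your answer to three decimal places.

30.959

Δt = (6 − 3.5)/8 = 0.3125.
Right endpoints: 3.8125, 4.125, 4.4375, 4.75, 5.0625, 5.375, 5.6875, 6.
f(3.8125) ≈ 6.728, f(4.125) ≈ 7.866, f(4.4375) ≈ 9.196, f(4.75) ≈ 10.751, f(5.0625) ≈ 12.569, f(5.375) ≈ 14.695, f(5.6875) ≈ 17.180, f(6) ≈ 20.086.
Sum = Δt · [f(3.8125) + f(4.125) + f(4.4375) + ...].
Sum ≈ 30.959.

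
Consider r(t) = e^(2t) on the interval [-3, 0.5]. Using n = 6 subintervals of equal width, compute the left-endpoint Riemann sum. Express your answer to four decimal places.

0.7164

Δt = (0.5 − (-3))/6 = 7/12.
Left endpoints: -3, -29/12, -11/6, -1.25, -2/3, -1/12.
r(-3) ≈ 0.0025, r(-29/12) ≈ 0.0080, r(-11/6) ≈ 0.0256, r(-1.25) ≈ 0.0821, r(-2/3) ≈ 0.2636, r(-1/12) ≈ 0.8465.
Sum = Δt · [r(-3) + r(-29/12) + r(-11/6) + ...].
Sum ≈ 0.7164.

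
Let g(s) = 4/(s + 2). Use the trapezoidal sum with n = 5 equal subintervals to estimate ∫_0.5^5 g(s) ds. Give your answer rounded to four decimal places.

4.1556

Δs = (5 − 0.5)/5 = 0.9.
g(0.5) = 1.6, g(1.4) = 20/17, g(2.3) = 40/43, g(3.2) = 10/13, g(4.1) = 40/61, g(5) = 4/7.
T_5 = (Δs/2)·[g(s_0) + 2g(s_1) + ... + 2g(s_{4}) + g(s_5)].
Sum ≈ 4.1556.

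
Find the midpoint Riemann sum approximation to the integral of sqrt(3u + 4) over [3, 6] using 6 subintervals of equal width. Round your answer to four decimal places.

Δu = (6 − 3)/6 = 0.5.
Midpoints: 3.25, 3.75, 4.25, 4.75, 5.25, 5.75.
f(3.25) ≈ 3.7081, f(3.75) ≈ 3.9051, f(4.25) ≈ 4.0927, f(4.75) ≈ 4.2720, f(5.25) ≈ 4.4441, f(5.75) ≈ 4.6098.
Sum = Δu · [f(3.25) + f(3.75) + f(4.25) + ...].
Sum ≈ 12.5159.

12.5159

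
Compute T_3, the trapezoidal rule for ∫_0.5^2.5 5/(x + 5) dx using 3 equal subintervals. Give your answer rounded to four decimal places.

1.5536

Δx = (2.5 − 0.5)/3 = 2/3.
f(0.5) = 10/11, f(7/6) = 30/37, f(11/6) = 30/41, f(2.5) = 2/3.
T_3 = (Δx/2)·[f(x_0) + 2f(x_1) + 2f(x_2) + f(x_3)].
Sum ≈ 1.5536.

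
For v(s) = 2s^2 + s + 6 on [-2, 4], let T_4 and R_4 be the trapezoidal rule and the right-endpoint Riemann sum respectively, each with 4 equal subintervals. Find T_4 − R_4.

T_4 = 94.5.
R_4 = 117.
T_4 − R_4 = -22.5.

-22.5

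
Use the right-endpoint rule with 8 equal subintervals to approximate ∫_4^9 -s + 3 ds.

Δs = (9 − 4)/8 = 0.625.
Right endpoints: 4.625, 5.25, 5.875, 6.5, 7.125, 7.75, 8.375, 9.
f(4.625) = -1.625, f(5.25) = -2.25, f(5.875) = -2.875, f(6.5) = -3.5, f(7.125) = -4.125, f(7.75) = -4.75, f(8.375) = -5.375, f(9) = -6.
Sum = Δs · [f(4.625) + f(5.25) + f(5.875) + ...].
Sum = -19.0625.

-19.0625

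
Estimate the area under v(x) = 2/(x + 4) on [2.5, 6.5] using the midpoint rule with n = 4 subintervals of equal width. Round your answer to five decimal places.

0.95794

Δx = (6.5 − 2.5)/4 = 1.
Midpoints: 3, 4, 5, 6.
v(3) = 2/7, v(4) = 0.25, v(5) = 2/9, v(6) = 0.2.
Sum = Δx · [v(3) + v(4) + v(5) + v(6)].
Sum ≈ 0.95794.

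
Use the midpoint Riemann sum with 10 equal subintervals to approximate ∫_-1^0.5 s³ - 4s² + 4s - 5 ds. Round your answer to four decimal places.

Δs = (0.5 − (-1))/10 = 0.15.
Midpoints: -0.925, -0.775, -0.625, -0.475, -0.325, -0.175, -0.025, 0.125, 0.275, 0.425.
f(-0.925) = -826493/64000, f(-0.775) = -701951/64000, f(-0.625) = -4765/512, f(-0.475) = -506219/64000, f(-0.325) = -432437/64000, f(-0.175) = -372983/64000, f(-0.025) = -326561/64000, f(0.125) = -2335/512, f(0.275) = -267629/64000, f(0.425) = -252527/64000.
Sum = Δs · [f(-0.925) + f(-0.775) + f(-0.625) + ...].
Sum ≈ -10.7210.

-10.7210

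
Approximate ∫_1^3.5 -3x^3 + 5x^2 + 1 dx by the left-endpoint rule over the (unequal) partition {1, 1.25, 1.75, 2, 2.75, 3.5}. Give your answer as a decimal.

Subinterval widths: 0.25, 0.5, 0.25, 0.75, 0.75.
Left endpoints: 1, 1.25, 1.75, 2, 2.75.
f(1) = 3, f(1.25) = 2.953125, f(1.75) = 0.234375, f(2) = -3, f(2.75) = -23.578125.
Sum = Σ Δx_i · f(x_i).
Sum = -17.6484375.

-17.6484375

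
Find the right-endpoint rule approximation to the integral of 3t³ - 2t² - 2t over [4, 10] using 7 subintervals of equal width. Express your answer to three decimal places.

Δt = (10 − 4)/7 = 6/7.
Right endpoints: 34/7, 40/7, 46/7, 52/7, 58/7, 64/7, 10.
f(34/7) = 98396/343, f(40/7) = 165680/343, f(46/7) = 257876/343, f(52/7) = 378872/343, f(58/7) = 532556/343, f(64/7) = 722816/343, f(10) = 2780.
Sum = Δt · [f(34/7) + f(40/7) + f(46/7) + ...].
Sum ≈ 7771.102.

7771.102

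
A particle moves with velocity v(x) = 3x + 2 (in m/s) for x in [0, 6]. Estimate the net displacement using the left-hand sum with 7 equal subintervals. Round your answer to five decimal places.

58.28571

Δx = (6 − 0)/7 = 6/7.
Left endpoints: 0, 6/7, 12/7, 18/7, 24/7, 30/7, 36/7.
v(0) = 2, v(6/7) = 32/7, v(12/7) = 50/7, v(18/7) = 68/7, v(24/7) = 86/7, v(30/7) = 104/7, v(36/7) = 122/7.
Sum = Δx · [v(0) + v(6/7) + v(12/7) + ...].
Sum ≈ 58.28571.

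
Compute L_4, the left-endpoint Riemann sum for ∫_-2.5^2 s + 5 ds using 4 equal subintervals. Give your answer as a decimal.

Δs = (2 − (-2.5))/4 = 1.125.
Left endpoints: -2.5, -1.375, -0.25, 0.875.
f(-2.5) = 2.5, f(-1.375) = 3.625, f(-0.25) = 4.75, f(0.875) = 5.875.
Sum = Δs · [f(-2.5) + f(-1.375) + f(-0.25) + f(0.875)].
Sum = 18.84375.

18.84375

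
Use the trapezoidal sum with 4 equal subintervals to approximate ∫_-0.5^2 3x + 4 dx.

Δx = (2 − (-0.5))/4 = 0.625.
f(-0.5) = 2.5, f(0.125) = 4.375, f(0.75) = 6.25, f(1.375) = 8.125, f(2) = 10.
T_4 = (Δx/2)·[f(x_0) + 2f(x_1) + 2f(x_2) + 2f(x_3) + f(x_4)].
Sum = 15.625.

15.625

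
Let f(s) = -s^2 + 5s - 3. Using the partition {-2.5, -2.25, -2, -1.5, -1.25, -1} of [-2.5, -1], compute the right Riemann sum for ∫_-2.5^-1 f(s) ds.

Subinterval widths: 0.25, 0.25, 0.5, 0.25, 0.25.
Right endpoints: -2.25, -2, -1.5, -1.25, -1.
f(-2.25) = -19.3125, f(-2) = -17, f(-1.5) = -12.75, f(-1.25) = -10.8125, f(-1) = -9.
Sum = Σ Δs_i · f(s_i).
Sum = -20.40625.

-20.40625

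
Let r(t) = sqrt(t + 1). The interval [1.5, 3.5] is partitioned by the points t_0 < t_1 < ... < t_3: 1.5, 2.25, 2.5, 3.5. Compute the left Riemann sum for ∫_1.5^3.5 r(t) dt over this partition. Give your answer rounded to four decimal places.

Subinterval widths: 0.75, 0.25, 1.
Left endpoints: 1.5, 2.25, 2.5.
r(1.5) ≈ 1.5811, r(2.25) ≈ 1.8028, r(2.5) ≈ 1.8708.
Sum = Σ Δt_i · r(t_i).
Sum ≈ 3.5074.

3.5074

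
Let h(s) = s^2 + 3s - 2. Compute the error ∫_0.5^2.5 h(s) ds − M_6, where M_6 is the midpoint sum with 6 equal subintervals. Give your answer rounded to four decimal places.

0.0185

Exact integral: ∫_0.5^2.5 h(s) ds ≈ 10.166667.
M_6 ≈ 10.148148.
Error ≈ 10.166667 − 10.148148 ≈ 0.0185.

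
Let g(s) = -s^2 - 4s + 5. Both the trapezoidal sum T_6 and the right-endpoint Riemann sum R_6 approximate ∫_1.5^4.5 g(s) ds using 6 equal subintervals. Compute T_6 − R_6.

7.5

T_6 = -50.375.
R_6 = -57.875.
T_6 − R_6 = 7.5.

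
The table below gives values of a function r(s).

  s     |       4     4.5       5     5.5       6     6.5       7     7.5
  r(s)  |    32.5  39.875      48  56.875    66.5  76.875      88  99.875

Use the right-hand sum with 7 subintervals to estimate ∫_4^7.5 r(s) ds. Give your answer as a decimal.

Δs = 0.5.
Sum = 0.5·[39.875 + 48 + 56.875 + 66.5 + 76.875 + 88 + 99.875] = 238.

238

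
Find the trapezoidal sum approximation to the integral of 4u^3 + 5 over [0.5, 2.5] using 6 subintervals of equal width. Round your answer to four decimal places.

Δu = (2.5 − 0.5)/6 = 1/3.
f(0.5) = 5.5, f(5/6) = 395/54, f(7/6) = 613/54, f(1.5) = 18.5, f(11/6) = 1601/54, f(13/6) = 2467/54, f(2.5) = 67.5.
T_6 = (Δu/2)·[f(u_0) + 2f(u_1) + ... + 2f(u_{5}) + f(u_6)].
Sum ≈ 49.6667.

49.6667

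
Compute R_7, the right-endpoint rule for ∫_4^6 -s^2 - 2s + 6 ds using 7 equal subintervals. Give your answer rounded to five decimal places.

-62.12245

Δs = (6 − 4)/7 = 2/7.
Right endpoints: 30/7, 32/7, 34/7, 36/7, 38/7, 40/7, 6.
f(30/7) = -1026/49, f(32/7) = -1178/49, f(34/7) = -1338/49, f(36/7) = -1506/49, f(38/7) = -1682/49, f(40/7) = -1866/49, f(6) = -42.
Sum = Δs · [f(30/7) + f(32/7) + f(34/7) + ...].
Sum ≈ -62.12245.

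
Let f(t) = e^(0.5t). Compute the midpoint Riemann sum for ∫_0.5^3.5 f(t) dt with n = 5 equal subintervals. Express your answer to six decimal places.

8.907713

Δt = (3.5 − 0.5)/5 = 0.6.
Midpoints: 0.8, 1.4, 2, 2.6, 3.2.
f(0.8) ≈ 1.491825, f(1.4) ≈ 2.013753, f(2) ≈ 2.718282, f(2.6) ≈ 3.669297, f(3.2) ≈ 4.953032.
Sum = Δt · [f(0.8) + f(1.4) + f(2) + f(2.6) + f(3.2)].
Sum ≈ 8.907713.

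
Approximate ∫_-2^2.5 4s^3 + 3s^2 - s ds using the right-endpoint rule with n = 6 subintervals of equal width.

Δs = (2.5 − (-2))/6 = 0.75.
Right endpoints: -1.25, -0.5, 0.25, 1, 1.75, 2.5.
f(-1.25) = -1.875, f(-0.5) = 0.75, f(0.25) = 0, f(1) = 6, f(1.75) = 28.875, f(2.5) = 78.75.
Sum = Δs · [f(-1.25) + f(-0.5) + f(0.25) + ...].
Sum = 84.375.

84.375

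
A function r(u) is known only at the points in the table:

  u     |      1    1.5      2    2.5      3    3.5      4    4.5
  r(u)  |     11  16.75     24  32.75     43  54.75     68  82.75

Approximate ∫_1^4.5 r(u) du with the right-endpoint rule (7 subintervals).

Δu = 0.5.
Sum = 0.5·[16.75 + 24 + 32.75 + 43 + 54.75 + 68 + 82.75] = 161.

161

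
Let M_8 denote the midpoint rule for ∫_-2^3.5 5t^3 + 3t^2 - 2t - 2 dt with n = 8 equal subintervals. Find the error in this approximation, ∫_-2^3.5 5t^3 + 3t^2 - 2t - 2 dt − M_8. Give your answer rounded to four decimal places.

3.0870

Exact integral: ∫_-2^3.5 f(t) dt = 199.203125.
M_8 ≈ 196.116089.
Error ≈ 199.203125 − 196.116089 ≈ 3.0870.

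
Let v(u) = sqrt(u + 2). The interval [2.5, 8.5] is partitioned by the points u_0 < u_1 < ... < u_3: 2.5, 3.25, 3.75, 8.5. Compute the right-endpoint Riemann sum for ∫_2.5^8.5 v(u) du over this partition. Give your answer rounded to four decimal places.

18.3092

Subinterval widths: 0.75, 0.5, 4.75.
Right endpoints: 3.25, 3.75, 8.5.
v(3.25) ≈ 2.2913, v(3.75) ≈ 2.3979, v(8.5) ≈ 3.2404.
Sum = Σ Δu_i · v(u_i).
Sum ≈ 18.3092.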